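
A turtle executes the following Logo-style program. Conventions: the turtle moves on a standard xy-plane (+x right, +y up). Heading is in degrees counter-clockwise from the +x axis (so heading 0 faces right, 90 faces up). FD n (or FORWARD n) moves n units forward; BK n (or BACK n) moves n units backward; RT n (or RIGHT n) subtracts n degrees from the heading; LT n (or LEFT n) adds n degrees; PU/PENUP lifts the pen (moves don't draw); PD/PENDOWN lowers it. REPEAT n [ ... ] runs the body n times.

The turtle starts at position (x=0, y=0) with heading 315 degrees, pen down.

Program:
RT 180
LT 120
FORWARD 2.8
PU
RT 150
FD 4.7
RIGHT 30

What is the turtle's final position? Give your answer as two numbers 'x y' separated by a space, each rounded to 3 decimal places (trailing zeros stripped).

Answer: -1.941 1.835

Derivation:
Executing turtle program step by step:
Start: pos=(0,0), heading=315, pen down
RT 180: heading 315 -> 135
LT 120: heading 135 -> 255
FD 2.8: (0,0) -> (-0.725,-2.705) [heading=255, draw]
PU: pen up
RT 150: heading 255 -> 105
FD 4.7: (-0.725,-2.705) -> (-1.941,1.835) [heading=105, move]
RT 30: heading 105 -> 75
Final: pos=(-1.941,1.835), heading=75, 1 segment(s) drawn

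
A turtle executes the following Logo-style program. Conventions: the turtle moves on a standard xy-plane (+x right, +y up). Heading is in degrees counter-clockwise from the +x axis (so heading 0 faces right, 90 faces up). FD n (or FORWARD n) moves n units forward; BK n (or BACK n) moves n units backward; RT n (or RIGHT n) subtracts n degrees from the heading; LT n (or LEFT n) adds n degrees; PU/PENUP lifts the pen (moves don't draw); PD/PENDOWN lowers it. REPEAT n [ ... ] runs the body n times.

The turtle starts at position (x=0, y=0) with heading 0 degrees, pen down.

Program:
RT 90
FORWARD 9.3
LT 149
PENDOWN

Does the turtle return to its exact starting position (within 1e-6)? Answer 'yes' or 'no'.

Executing turtle program step by step:
Start: pos=(0,0), heading=0, pen down
RT 90: heading 0 -> 270
FD 9.3: (0,0) -> (0,-9.3) [heading=270, draw]
LT 149: heading 270 -> 59
PD: pen down
Final: pos=(0,-9.3), heading=59, 1 segment(s) drawn

Start position: (0, 0)
Final position: (0, -9.3)
Distance = 9.3; >= 1e-6 -> NOT closed

Answer: no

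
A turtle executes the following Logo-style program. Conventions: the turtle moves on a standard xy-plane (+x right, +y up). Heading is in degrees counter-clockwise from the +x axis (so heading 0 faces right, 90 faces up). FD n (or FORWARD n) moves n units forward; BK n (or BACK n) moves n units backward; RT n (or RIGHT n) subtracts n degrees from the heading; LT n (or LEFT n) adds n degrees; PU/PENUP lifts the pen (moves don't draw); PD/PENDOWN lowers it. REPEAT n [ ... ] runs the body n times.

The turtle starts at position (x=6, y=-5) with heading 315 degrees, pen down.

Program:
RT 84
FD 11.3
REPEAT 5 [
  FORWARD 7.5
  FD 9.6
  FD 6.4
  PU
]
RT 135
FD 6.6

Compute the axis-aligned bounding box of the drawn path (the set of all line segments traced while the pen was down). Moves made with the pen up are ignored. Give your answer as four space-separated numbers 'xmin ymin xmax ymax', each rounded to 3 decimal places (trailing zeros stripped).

Executing turtle program step by step:
Start: pos=(6,-5), heading=315, pen down
RT 84: heading 315 -> 231
FD 11.3: (6,-5) -> (-1.111,-13.782) [heading=231, draw]
REPEAT 5 [
  -- iteration 1/5 --
  FD 7.5: (-1.111,-13.782) -> (-5.831,-19.61) [heading=231, draw]
  FD 9.6: (-5.831,-19.61) -> (-11.873,-27.071) [heading=231, draw]
  FD 6.4: (-11.873,-27.071) -> (-15.9,-32.045) [heading=231, draw]
  PU: pen up
  -- iteration 2/5 --
  FD 7.5: (-15.9,-32.045) -> (-20.62,-37.873) [heading=231, move]
  FD 9.6: (-20.62,-37.873) -> (-26.662,-45.334) [heading=231, move]
  FD 6.4: (-26.662,-45.334) -> (-30.689,-50.308) [heading=231, move]
  PU: pen up
  -- iteration 3/5 --
  FD 7.5: (-30.689,-50.308) -> (-35.409,-56.136) [heading=231, move]
  FD 9.6: (-35.409,-56.136) -> (-41.451,-63.597) [heading=231, move]
  FD 6.4: (-41.451,-63.597) -> (-45.478,-68.571) [heading=231, move]
  PU: pen up
  -- iteration 4/5 --
  FD 7.5: (-45.478,-68.571) -> (-50.198,-74.399) [heading=231, move]
  FD 9.6: (-50.198,-74.399) -> (-56.24,-81.86) [heading=231, move]
  FD 6.4: (-56.24,-81.86) -> (-60.267,-86.833) [heading=231, move]
  PU: pen up
  -- iteration 5/5 --
  FD 7.5: (-60.267,-86.833) -> (-64.987,-92.662) [heading=231, move]
  FD 9.6: (-64.987,-92.662) -> (-71.029,-100.123) [heading=231, move]
  FD 6.4: (-71.029,-100.123) -> (-75.056,-105.096) [heading=231, move]
  PU: pen up
]
RT 135: heading 231 -> 96
FD 6.6: (-75.056,-105.096) -> (-75.746,-98.533) [heading=96, move]
Final: pos=(-75.746,-98.533), heading=96, 4 segment(s) drawn

Segment endpoints: x in {-15.9, -11.873, -5.831, -1.111, 6}, y in {-32.045, -27.071, -19.61, -13.782, -5}
xmin=-15.9, ymin=-32.045, xmax=6, ymax=-5

Answer: -15.9 -32.045 6 -5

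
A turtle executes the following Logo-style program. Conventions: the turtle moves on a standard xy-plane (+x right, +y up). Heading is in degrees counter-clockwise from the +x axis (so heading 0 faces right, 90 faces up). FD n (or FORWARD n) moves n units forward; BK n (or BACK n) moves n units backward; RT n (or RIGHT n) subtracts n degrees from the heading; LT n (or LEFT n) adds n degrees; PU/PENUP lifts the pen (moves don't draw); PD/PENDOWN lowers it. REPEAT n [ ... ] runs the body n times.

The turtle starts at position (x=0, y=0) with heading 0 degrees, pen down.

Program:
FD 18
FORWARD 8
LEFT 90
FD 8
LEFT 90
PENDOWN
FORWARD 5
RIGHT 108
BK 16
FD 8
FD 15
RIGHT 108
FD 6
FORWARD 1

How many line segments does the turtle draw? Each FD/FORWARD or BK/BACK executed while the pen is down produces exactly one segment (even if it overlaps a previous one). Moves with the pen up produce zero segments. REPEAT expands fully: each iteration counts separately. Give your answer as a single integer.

Answer: 9

Derivation:
Executing turtle program step by step:
Start: pos=(0,0), heading=0, pen down
FD 18: (0,0) -> (18,0) [heading=0, draw]
FD 8: (18,0) -> (26,0) [heading=0, draw]
LT 90: heading 0 -> 90
FD 8: (26,0) -> (26,8) [heading=90, draw]
LT 90: heading 90 -> 180
PD: pen down
FD 5: (26,8) -> (21,8) [heading=180, draw]
RT 108: heading 180 -> 72
BK 16: (21,8) -> (16.056,-7.217) [heading=72, draw]
FD 8: (16.056,-7.217) -> (18.528,0.392) [heading=72, draw]
FD 15: (18.528,0.392) -> (23.163,14.657) [heading=72, draw]
RT 108: heading 72 -> 324
FD 6: (23.163,14.657) -> (28.017,11.131) [heading=324, draw]
FD 1: (28.017,11.131) -> (28.826,10.543) [heading=324, draw]
Final: pos=(28.826,10.543), heading=324, 9 segment(s) drawn
Segments drawn: 9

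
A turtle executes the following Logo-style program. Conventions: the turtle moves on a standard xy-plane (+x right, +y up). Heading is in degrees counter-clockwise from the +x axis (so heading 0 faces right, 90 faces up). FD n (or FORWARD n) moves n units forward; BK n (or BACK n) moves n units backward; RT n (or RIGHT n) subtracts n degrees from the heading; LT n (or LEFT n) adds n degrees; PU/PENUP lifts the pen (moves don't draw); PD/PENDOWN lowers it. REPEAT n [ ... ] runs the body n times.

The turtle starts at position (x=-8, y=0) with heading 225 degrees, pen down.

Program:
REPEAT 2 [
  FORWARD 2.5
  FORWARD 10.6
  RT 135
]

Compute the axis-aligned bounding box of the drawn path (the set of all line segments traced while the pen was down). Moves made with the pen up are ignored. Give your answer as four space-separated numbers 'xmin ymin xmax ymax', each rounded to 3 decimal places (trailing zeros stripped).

Answer: -17.263 -9.263 -8 3.837

Derivation:
Executing turtle program step by step:
Start: pos=(-8,0), heading=225, pen down
REPEAT 2 [
  -- iteration 1/2 --
  FD 2.5: (-8,0) -> (-9.768,-1.768) [heading=225, draw]
  FD 10.6: (-9.768,-1.768) -> (-17.263,-9.263) [heading=225, draw]
  RT 135: heading 225 -> 90
  -- iteration 2/2 --
  FD 2.5: (-17.263,-9.263) -> (-17.263,-6.763) [heading=90, draw]
  FD 10.6: (-17.263,-6.763) -> (-17.263,3.837) [heading=90, draw]
  RT 135: heading 90 -> 315
]
Final: pos=(-17.263,3.837), heading=315, 4 segment(s) drawn

Segment endpoints: x in {-17.263, -9.768, -8}, y in {-9.263, -6.763, -1.768, 0, 3.837}
xmin=-17.263, ymin=-9.263, xmax=-8, ymax=3.837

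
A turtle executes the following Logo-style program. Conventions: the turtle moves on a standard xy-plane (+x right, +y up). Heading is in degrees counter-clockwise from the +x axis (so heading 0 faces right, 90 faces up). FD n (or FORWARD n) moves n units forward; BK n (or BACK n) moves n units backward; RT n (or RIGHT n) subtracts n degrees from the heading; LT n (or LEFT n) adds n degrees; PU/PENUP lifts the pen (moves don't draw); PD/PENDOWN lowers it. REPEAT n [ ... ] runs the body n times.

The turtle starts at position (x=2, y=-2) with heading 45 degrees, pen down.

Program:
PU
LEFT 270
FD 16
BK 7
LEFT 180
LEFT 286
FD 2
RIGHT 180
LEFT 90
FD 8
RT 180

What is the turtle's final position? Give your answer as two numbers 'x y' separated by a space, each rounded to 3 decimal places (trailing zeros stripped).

Answer: 16.331 -10.493

Derivation:
Executing turtle program step by step:
Start: pos=(2,-2), heading=45, pen down
PU: pen up
LT 270: heading 45 -> 315
FD 16: (2,-2) -> (13.314,-13.314) [heading=315, move]
BK 7: (13.314,-13.314) -> (8.364,-8.364) [heading=315, move]
LT 180: heading 315 -> 135
LT 286: heading 135 -> 61
FD 2: (8.364,-8.364) -> (9.334,-6.615) [heading=61, move]
RT 180: heading 61 -> 241
LT 90: heading 241 -> 331
FD 8: (9.334,-6.615) -> (16.331,-10.493) [heading=331, move]
RT 180: heading 331 -> 151
Final: pos=(16.331,-10.493), heading=151, 0 segment(s) drawn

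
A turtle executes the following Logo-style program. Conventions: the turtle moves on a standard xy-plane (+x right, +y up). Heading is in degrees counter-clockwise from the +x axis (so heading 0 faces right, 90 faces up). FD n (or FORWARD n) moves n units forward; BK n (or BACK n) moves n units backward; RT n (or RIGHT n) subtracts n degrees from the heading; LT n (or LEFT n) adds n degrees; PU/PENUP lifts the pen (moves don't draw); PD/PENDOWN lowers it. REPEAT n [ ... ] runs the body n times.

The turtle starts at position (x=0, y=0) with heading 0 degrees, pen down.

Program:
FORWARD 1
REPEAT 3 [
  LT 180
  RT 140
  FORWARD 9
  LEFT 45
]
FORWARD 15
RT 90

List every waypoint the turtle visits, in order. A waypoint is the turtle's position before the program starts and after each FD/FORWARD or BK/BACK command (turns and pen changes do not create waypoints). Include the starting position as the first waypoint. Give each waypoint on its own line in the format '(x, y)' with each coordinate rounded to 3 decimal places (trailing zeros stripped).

Answer: (0, 0)
(1, 0)
(7.894, 5.785)
(2.732, 13.157)
(-5.062, 8.657)
(-8.944, -5.831)

Derivation:
Executing turtle program step by step:
Start: pos=(0,0), heading=0, pen down
FD 1: (0,0) -> (1,0) [heading=0, draw]
REPEAT 3 [
  -- iteration 1/3 --
  LT 180: heading 0 -> 180
  RT 140: heading 180 -> 40
  FD 9: (1,0) -> (7.894,5.785) [heading=40, draw]
  LT 45: heading 40 -> 85
  -- iteration 2/3 --
  LT 180: heading 85 -> 265
  RT 140: heading 265 -> 125
  FD 9: (7.894,5.785) -> (2.732,13.157) [heading=125, draw]
  LT 45: heading 125 -> 170
  -- iteration 3/3 --
  LT 180: heading 170 -> 350
  RT 140: heading 350 -> 210
  FD 9: (2.732,13.157) -> (-5.062,8.657) [heading=210, draw]
  LT 45: heading 210 -> 255
]
FD 15: (-5.062,8.657) -> (-8.944,-5.831) [heading=255, draw]
RT 90: heading 255 -> 165
Final: pos=(-8.944,-5.831), heading=165, 5 segment(s) drawn
Waypoints (6 total):
(0, 0)
(1, 0)
(7.894, 5.785)
(2.732, 13.157)
(-5.062, 8.657)
(-8.944, -5.831)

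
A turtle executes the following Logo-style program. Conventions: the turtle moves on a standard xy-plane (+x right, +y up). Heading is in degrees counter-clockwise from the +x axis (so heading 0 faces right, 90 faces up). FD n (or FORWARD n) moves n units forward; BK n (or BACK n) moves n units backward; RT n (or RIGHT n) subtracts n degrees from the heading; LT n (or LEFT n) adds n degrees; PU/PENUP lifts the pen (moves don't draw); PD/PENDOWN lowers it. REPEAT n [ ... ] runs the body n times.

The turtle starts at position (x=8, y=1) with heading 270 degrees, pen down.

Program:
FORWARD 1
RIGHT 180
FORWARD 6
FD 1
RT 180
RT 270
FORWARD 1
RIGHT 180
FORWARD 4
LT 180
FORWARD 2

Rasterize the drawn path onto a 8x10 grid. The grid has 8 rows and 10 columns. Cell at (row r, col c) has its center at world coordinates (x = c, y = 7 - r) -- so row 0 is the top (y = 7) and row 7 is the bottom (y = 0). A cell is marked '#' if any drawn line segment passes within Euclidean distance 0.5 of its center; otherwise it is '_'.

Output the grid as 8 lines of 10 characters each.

Segment 0: (8,1) -> (8,0)
Segment 1: (8,0) -> (8,6)
Segment 2: (8,6) -> (8,7)
Segment 3: (8,7) -> (9,7)
Segment 4: (9,7) -> (5,7)
Segment 5: (5,7) -> (7,7)

Answer: _____#####
________#_
________#_
________#_
________#_
________#_
________#_
________#_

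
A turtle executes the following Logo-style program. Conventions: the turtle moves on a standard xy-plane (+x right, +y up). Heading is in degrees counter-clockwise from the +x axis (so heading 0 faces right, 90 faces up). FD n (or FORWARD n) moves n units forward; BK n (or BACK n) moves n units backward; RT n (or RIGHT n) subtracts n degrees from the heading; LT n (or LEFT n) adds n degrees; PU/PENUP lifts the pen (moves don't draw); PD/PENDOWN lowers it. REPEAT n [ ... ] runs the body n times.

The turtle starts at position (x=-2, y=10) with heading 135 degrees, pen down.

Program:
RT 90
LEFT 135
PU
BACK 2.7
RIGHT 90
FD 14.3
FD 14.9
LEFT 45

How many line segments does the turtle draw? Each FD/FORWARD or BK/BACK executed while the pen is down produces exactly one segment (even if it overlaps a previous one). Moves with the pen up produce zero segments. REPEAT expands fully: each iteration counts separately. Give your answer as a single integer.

Executing turtle program step by step:
Start: pos=(-2,10), heading=135, pen down
RT 90: heading 135 -> 45
LT 135: heading 45 -> 180
PU: pen up
BK 2.7: (-2,10) -> (0.7,10) [heading=180, move]
RT 90: heading 180 -> 90
FD 14.3: (0.7,10) -> (0.7,24.3) [heading=90, move]
FD 14.9: (0.7,24.3) -> (0.7,39.2) [heading=90, move]
LT 45: heading 90 -> 135
Final: pos=(0.7,39.2), heading=135, 0 segment(s) drawn
Segments drawn: 0

Answer: 0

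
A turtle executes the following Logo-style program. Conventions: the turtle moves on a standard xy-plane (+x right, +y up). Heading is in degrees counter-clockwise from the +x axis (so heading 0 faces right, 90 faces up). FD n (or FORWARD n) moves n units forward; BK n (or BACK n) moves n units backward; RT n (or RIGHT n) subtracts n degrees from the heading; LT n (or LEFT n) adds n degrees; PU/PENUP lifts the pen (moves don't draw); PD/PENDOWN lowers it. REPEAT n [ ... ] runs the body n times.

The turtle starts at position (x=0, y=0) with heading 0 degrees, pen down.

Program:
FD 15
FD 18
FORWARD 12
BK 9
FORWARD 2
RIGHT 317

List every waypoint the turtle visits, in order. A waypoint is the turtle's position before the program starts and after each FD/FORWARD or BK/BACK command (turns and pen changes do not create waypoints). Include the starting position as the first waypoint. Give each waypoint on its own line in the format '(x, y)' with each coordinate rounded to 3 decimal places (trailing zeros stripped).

Answer: (0, 0)
(15, 0)
(33, 0)
(45, 0)
(36, 0)
(38, 0)

Derivation:
Executing turtle program step by step:
Start: pos=(0,0), heading=0, pen down
FD 15: (0,0) -> (15,0) [heading=0, draw]
FD 18: (15,0) -> (33,0) [heading=0, draw]
FD 12: (33,0) -> (45,0) [heading=0, draw]
BK 9: (45,0) -> (36,0) [heading=0, draw]
FD 2: (36,0) -> (38,0) [heading=0, draw]
RT 317: heading 0 -> 43
Final: pos=(38,0), heading=43, 5 segment(s) drawn
Waypoints (6 total):
(0, 0)
(15, 0)
(33, 0)
(45, 0)
(36, 0)
(38, 0)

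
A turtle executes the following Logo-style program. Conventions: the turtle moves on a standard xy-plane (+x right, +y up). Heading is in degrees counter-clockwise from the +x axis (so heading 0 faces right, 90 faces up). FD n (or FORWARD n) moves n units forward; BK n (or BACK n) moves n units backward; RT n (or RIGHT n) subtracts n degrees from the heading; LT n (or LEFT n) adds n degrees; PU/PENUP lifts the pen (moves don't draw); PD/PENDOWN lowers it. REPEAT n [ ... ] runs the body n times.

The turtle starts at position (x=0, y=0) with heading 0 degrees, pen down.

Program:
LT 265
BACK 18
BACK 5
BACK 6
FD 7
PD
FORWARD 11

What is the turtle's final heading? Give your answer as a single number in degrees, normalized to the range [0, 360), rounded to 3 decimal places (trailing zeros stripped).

Answer: 265

Derivation:
Executing turtle program step by step:
Start: pos=(0,0), heading=0, pen down
LT 265: heading 0 -> 265
BK 18: (0,0) -> (1.569,17.932) [heading=265, draw]
BK 5: (1.569,17.932) -> (2.005,22.912) [heading=265, draw]
BK 6: (2.005,22.912) -> (2.528,28.89) [heading=265, draw]
FD 7: (2.528,28.89) -> (1.917,21.916) [heading=265, draw]
PD: pen down
FD 11: (1.917,21.916) -> (0.959,10.958) [heading=265, draw]
Final: pos=(0.959,10.958), heading=265, 5 segment(s) drawn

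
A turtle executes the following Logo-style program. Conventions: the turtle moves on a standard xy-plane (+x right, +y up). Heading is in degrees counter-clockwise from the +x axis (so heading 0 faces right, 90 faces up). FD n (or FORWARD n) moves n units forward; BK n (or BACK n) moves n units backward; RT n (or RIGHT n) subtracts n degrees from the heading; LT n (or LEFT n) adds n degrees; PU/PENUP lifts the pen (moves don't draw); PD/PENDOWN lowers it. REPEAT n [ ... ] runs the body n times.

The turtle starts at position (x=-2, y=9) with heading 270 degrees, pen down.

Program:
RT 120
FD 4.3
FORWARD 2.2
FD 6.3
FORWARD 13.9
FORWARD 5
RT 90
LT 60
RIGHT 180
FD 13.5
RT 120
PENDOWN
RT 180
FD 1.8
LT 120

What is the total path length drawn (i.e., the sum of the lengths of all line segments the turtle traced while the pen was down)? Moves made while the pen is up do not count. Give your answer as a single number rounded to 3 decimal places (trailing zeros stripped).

Executing turtle program step by step:
Start: pos=(-2,9), heading=270, pen down
RT 120: heading 270 -> 150
FD 4.3: (-2,9) -> (-5.724,11.15) [heading=150, draw]
FD 2.2: (-5.724,11.15) -> (-7.629,12.25) [heading=150, draw]
FD 6.3: (-7.629,12.25) -> (-13.085,15.4) [heading=150, draw]
FD 13.9: (-13.085,15.4) -> (-25.123,22.35) [heading=150, draw]
FD 5: (-25.123,22.35) -> (-29.453,24.85) [heading=150, draw]
RT 90: heading 150 -> 60
LT 60: heading 60 -> 120
RT 180: heading 120 -> 300
FD 13.5: (-29.453,24.85) -> (-22.703,13.159) [heading=300, draw]
RT 120: heading 300 -> 180
PD: pen down
RT 180: heading 180 -> 0
FD 1.8: (-22.703,13.159) -> (-20.903,13.159) [heading=0, draw]
LT 120: heading 0 -> 120
Final: pos=(-20.903,13.159), heading=120, 7 segment(s) drawn

Segment lengths:
  seg 1: (-2,9) -> (-5.724,11.15), length = 4.3
  seg 2: (-5.724,11.15) -> (-7.629,12.25), length = 2.2
  seg 3: (-7.629,12.25) -> (-13.085,15.4), length = 6.3
  seg 4: (-13.085,15.4) -> (-25.123,22.35), length = 13.9
  seg 5: (-25.123,22.35) -> (-29.453,24.85), length = 5
  seg 6: (-29.453,24.85) -> (-22.703,13.159), length = 13.5
  seg 7: (-22.703,13.159) -> (-20.903,13.159), length = 1.8
Total = 47

Answer: 47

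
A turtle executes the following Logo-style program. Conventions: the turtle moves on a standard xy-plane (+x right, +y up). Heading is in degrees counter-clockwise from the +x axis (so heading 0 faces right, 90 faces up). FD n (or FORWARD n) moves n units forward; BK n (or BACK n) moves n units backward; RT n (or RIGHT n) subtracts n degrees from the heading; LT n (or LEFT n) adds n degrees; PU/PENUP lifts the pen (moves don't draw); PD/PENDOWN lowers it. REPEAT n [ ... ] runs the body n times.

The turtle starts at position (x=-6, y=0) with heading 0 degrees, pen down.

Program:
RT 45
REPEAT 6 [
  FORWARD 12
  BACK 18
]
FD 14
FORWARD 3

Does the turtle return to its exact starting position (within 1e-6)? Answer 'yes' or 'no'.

Answer: no

Derivation:
Executing turtle program step by step:
Start: pos=(-6,0), heading=0, pen down
RT 45: heading 0 -> 315
REPEAT 6 [
  -- iteration 1/6 --
  FD 12: (-6,0) -> (2.485,-8.485) [heading=315, draw]
  BK 18: (2.485,-8.485) -> (-10.243,4.243) [heading=315, draw]
  -- iteration 2/6 --
  FD 12: (-10.243,4.243) -> (-1.757,-4.243) [heading=315, draw]
  BK 18: (-1.757,-4.243) -> (-14.485,8.485) [heading=315, draw]
  -- iteration 3/6 --
  FD 12: (-14.485,8.485) -> (-6,0) [heading=315, draw]
  BK 18: (-6,0) -> (-18.728,12.728) [heading=315, draw]
  -- iteration 4/6 --
  FD 12: (-18.728,12.728) -> (-10.243,4.243) [heading=315, draw]
  BK 18: (-10.243,4.243) -> (-22.971,16.971) [heading=315, draw]
  -- iteration 5/6 --
  FD 12: (-22.971,16.971) -> (-14.485,8.485) [heading=315, draw]
  BK 18: (-14.485,8.485) -> (-27.213,21.213) [heading=315, draw]
  -- iteration 6/6 --
  FD 12: (-27.213,21.213) -> (-18.728,12.728) [heading=315, draw]
  BK 18: (-18.728,12.728) -> (-31.456,25.456) [heading=315, draw]
]
FD 14: (-31.456,25.456) -> (-21.556,15.556) [heading=315, draw]
FD 3: (-21.556,15.556) -> (-19.435,13.435) [heading=315, draw]
Final: pos=(-19.435,13.435), heading=315, 14 segment(s) drawn

Start position: (-6, 0)
Final position: (-19.435, 13.435)
Distance = 19; >= 1e-6 -> NOT closed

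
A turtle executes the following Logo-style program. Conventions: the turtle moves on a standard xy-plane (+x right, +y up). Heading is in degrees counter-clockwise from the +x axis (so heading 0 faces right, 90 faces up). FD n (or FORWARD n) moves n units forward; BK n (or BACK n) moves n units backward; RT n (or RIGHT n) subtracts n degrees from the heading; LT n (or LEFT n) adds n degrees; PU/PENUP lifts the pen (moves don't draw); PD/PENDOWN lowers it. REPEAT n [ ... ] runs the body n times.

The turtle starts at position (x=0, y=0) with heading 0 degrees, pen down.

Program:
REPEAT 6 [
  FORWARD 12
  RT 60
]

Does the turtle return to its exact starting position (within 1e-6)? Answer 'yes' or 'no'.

Answer: yes

Derivation:
Executing turtle program step by step:
Start: pos=(0,0), heading=0, pen down
REPEAT 6 [
  -- iteration 1/6 --
  FD 12: (0,0) -> (12,0) [heading=0, draw]
  RT 60: heading 0 -> 300
  -- iteration 2/6 --
  FD 12: (12,0) -> (18,-10.392) [heading=300, draw]
  RT 60: heading 300 -> 240
  -- iteration 3/6 --
  FD 12: (18,-10.392) -> (12,-20.785) [heading=240, draw]
  RT 60: heading 240 -> 180
  -- iteration 4/6 --
  FD 12: (12,-20.785) -> (0,-20.785) [heading=180, draw]
  RT 60: heading 180 -> 120
  -- iteration 5/6 --
  FD 12: (0,-20.785) -> (-6,-10.392) [heading=120, draw]
  RT 60: heading 120 -> 60
  -- iteration 6/6 --
  FD 12: (-6,-10.392) -> (0,0) [heading=60, draw]
  RT 60: heading 60 -> 0
]
Final: pos=(0,0), heading=0, 6 segment(s) drawn

Start position: (0, 0)
Final position: (0, 0)
Distance = 0; < 1e-6 -> CLOSED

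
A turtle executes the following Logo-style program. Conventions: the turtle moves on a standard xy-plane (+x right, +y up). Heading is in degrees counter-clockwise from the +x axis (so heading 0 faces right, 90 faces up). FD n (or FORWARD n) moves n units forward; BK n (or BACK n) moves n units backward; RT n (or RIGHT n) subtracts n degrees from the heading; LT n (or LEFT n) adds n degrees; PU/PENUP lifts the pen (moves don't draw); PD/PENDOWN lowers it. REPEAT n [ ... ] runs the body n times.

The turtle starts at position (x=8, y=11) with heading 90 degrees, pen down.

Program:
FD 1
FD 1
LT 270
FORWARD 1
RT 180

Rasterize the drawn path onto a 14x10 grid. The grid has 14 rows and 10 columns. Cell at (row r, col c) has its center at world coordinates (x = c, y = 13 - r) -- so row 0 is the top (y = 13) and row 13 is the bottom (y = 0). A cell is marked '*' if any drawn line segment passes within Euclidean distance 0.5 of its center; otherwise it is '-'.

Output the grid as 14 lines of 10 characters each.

Answer: --------**
--------*-
--------*-
----------
----------
----------
----------
----------
----------
----------
----------
----------
----------
----------

Derivation:
Segment 0: (8,11) -> (8,12)
Segment 1: (8,12) -> (8,13)
Segment 2: (8,13) -> (9,13)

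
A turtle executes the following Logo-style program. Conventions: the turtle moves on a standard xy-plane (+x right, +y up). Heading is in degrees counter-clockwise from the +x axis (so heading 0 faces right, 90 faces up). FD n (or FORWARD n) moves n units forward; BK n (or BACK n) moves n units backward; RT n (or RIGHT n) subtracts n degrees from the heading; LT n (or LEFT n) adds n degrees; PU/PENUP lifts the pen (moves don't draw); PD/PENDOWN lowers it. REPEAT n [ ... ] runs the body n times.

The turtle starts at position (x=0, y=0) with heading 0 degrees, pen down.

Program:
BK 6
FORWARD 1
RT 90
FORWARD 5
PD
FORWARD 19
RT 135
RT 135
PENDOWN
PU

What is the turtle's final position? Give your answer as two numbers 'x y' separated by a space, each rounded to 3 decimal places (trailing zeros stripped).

Answer: -5 -24

Derivation:
Executing turtle program step by step:
Start: pos=(0,0), heading=0, pen down
BK 6: (0,0) -> (-6,0) [heading=0, draw]
FD 1: (-6,0) -> (-5,0) [heading=0, draw]
RT 90: heading 0 -> 270
FD 5: (-5,0) -> (-5,-5) [heading=270, draw]
PD: pen down
FD 19: (-5,-5) -> (-5,-24) [heading=270, draw]
RT 135: heading 270 -> 135
RT 135: heading 135 -> 0
PD: pen down
PU: pen up
Final: pos=(-5,-24), heading=0, 4 segment(s) drawn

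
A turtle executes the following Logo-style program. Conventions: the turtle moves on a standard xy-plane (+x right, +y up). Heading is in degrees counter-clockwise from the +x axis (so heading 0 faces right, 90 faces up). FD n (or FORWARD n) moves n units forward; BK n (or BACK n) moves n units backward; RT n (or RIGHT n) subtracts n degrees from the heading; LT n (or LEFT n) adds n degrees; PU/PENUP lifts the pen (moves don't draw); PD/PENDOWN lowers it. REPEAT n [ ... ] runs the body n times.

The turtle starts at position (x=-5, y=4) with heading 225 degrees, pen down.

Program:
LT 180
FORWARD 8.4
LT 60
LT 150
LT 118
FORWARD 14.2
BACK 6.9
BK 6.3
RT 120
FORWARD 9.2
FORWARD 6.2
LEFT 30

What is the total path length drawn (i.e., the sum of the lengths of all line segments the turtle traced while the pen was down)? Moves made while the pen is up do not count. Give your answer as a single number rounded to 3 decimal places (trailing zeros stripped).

Answer: 51.2

Derivation:
Executing turtle program step by step:
Start: pos=(-5,4), heading=225, pen down
LT 180: heading 225 -> 45
FD 8.4: (-5,4) -> (0.94,9.94) [heading=45, draw]
LT 60: heading 45 -> 105
LT 150: heading 105 -> 255
LT 118: heading 255 -> 13
FD 14.2: (0.94,9.94) -> (14.776,13.134) [heading=13, draw]
BK 6.9: (14.776,13.134) -> (8.053,11.582) [heading=13, draw]
BK 6.3: (8.053,11.582) -> (1.914,10.165) [heading=13, draw]
RT 120: heading 13 -> 253
FD 9.2: (1.914,10.165) -> (-0.776,1.367) [heading=253, draw]
FD 6.2: (-0.776,1.367) -> (-2.588,-4.562) [heading=253, draw]
LT 30: heading 253 -> 283
Final: pos=(-2.588,-4.562), heading=283, 6 segment(s) drawn

Segment lengths:
  seg 1: (-5,4) -> (0.94,9.94), length = 8.4
  seg 2: (0.94,9.94) -> (14.776,13.134), length = 14.2
  seg 3: (14.776,13.134) -> (8.053,11.582), length = 6.9
  seg 4: (8.053,11.582) -> (1.914,10.165), length = 6.3
  seg 5: (1.914,10.165) -> (-0.776,1.367), length = 9.2
  seg 6: (-0.776,1.367) -> (-2.588,-4.562), length = 6.2
Total = 51.2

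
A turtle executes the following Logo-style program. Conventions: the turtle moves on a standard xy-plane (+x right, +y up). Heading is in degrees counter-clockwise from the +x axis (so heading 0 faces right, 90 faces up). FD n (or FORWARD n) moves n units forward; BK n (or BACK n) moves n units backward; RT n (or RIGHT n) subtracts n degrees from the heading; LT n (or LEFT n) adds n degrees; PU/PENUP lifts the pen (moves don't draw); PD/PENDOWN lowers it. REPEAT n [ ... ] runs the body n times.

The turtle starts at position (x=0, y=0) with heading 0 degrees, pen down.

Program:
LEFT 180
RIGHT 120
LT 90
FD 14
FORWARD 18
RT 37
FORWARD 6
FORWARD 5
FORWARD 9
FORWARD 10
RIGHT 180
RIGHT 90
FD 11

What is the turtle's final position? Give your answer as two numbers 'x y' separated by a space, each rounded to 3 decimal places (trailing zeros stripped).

Executing turtle program step by step:
Start: pos=(0,0), heading=0, pen down
LT 180: heading 0 -> 180
RT 120: heading 180 -> 60
LT 90: heading 60 -> 150
FD 14: (0,0) -> (-12.124,7) [heading=150, draw]
FD 18: (-12.124,7) -> (-27.713,16) [heading=150, draw]
RT 37: heading 150 -> 113
FD 6: (-27.713,16) -> (-30.057,21.523) [heading=113, draw]
FD 5: (-30.057,21.523) -> (-32.011,26.126) [heading=113, draw]
FD 9: (-32.011,26.126) -> (-35.527,34.41) [heading=113, draw]
FD 10: (-35.527,34.41) -> (-39.435,43.615) [heading=113, draw]
RT 180: heading 113 -> 293
RT 90: heading 293 -> 203
FD 11: (-39.435,43.615) -> (-49.56,39.317) [heading=203, draw]
Final: pos=(-49.56,39.317), heading=203, 7 segment(s) drawn

Answer: -49.56 39.317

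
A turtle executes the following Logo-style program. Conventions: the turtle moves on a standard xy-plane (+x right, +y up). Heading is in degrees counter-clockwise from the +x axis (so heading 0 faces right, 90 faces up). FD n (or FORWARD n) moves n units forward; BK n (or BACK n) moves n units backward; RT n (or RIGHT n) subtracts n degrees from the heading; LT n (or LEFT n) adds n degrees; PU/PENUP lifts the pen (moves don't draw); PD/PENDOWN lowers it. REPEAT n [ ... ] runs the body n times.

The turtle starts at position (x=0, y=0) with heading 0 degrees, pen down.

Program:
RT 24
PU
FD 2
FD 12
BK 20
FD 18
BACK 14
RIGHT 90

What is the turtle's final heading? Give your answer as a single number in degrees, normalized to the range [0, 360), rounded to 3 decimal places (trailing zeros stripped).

Answer: 246

Derivation:
Executing turtle program step by step:
Start: pos=(0,0), heading=0, pen down
RT 24: heading 0 -> 336
PU: pen up
FD 2: (0,0) -> (1.827,-0.813) [heading=336, move]
FD 12: (1.827,-0.813) -> (12.79,-5.694) [heading=336, move]
BK 20: (12.79,-5.694) -> (-5.481,2.44) [heading=336, move]
FD 18: (-5.481,2.44) -> (10.963,-4.881) [heading=336, move]
BK 14: (10.963,-4.881) -> (-1.827,0.813) [heading=336, move]
RT 90: heading 336 -> 246
Final: pos=(-1.827,0.813), heading=246, 0 segment(s) drawn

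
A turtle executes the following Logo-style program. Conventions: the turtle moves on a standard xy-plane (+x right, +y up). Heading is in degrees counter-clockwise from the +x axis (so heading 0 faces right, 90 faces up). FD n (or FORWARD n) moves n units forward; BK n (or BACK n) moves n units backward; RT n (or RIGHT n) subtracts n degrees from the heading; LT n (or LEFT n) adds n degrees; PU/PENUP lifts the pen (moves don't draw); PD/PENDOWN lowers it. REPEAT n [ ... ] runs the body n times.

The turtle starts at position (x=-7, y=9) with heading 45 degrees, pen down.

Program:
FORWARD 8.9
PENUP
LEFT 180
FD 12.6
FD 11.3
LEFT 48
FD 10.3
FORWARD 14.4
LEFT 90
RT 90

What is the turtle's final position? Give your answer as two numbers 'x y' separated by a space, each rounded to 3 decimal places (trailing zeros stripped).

Executing turtle program step by step:
Start: pos=(-7,9), heading=45, pen down
FD 8.9: (-7,9) -> (-0.707,15.293) [heading=45, draw]
PU: pen up
LT 180: heading 45 -> 225
FD 12.6: (-0.707,15.293) -> (-9.616,6.384) [heading=225, move]
FD 11.3: (-9.616,6.384) -> (-17.607,-1.607) [heading=225, move]
LT 48: heading 225 -> 273
FD 10.3: (-17.607,-1.607) -> (-17.068,-11.892) [heading=273, move]
FD 14.4: (-17.068,-11.892) -> (-16.314,-26.273) [heading=273, move]
LT 90: heading 273 -> 3
RT 90: heading 3 -> 273
Final: pos=(-16.314,-26.273), heading=273, 1 segment(s) drawn

Answer: -16.314 -26.273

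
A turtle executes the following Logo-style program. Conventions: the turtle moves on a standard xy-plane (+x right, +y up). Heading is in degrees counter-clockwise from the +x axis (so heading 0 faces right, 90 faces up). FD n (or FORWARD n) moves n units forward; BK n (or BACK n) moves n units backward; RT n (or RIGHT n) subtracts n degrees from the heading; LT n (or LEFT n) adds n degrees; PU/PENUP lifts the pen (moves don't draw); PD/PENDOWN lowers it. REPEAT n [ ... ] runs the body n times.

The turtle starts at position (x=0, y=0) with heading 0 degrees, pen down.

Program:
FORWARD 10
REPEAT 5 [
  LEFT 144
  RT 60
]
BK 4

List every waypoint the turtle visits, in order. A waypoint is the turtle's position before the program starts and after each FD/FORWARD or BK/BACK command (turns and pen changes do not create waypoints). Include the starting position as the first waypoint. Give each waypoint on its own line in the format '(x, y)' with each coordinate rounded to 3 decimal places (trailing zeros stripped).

Executing turtle program step by step:
Start: pos=(0,0), heading=0, pen down
FD 10: (0,0) -> (10,0) [heading=0, draw]
REPEAT 5 [
  -- iteration 1/5 --
  LT 144: heading 0 -> 144
  RT 60: heading 144 -> 84
  -- iteration 2/5 --
  LT 144: heading 84 -> 228
  RT 60: heading 228 -> 168
  -- iteration 3/5 --
  LT 144: heading 168 -> 312
  RT 60: heading 312 -> 252
  -- iteration 4/5 --
  LT 144: heading 252 -> 36
  RT 60: heading 36 -> 336
  -- iteration 5/5 --
  LT 144: heading 336 -> 120
  RT 60: heading 120 -> 60
]
BK 4: (10,0) -> (8,-3.464) [heading=60, draw]
Final: pos=(8,-3.464), heading=60, 2 segment(s) drawn
Waypoints (3 total):
(0, 0)
(10, 0)
(8, -3.464)

Answer: (0, 0)
(10, 0)
(8, -3.464)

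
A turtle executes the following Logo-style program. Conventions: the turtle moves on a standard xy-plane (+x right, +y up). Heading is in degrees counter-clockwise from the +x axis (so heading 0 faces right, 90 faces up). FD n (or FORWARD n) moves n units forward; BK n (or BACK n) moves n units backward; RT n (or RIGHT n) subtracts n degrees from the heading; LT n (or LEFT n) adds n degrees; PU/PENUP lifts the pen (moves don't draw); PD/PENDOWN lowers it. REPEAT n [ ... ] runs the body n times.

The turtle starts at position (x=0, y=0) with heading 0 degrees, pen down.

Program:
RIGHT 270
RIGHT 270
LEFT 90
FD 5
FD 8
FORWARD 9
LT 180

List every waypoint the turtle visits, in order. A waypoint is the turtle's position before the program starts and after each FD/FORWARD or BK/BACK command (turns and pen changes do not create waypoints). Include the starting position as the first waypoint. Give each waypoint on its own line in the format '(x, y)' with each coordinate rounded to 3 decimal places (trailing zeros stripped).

Executing turtle program step by step:
Start: pos=(0,0), heading=0, pen down
RT 270: heading 0 -> 90
RT 270: heading 90 -> 180
LT 90: heading 180 -> 270
FD 5: (0,0) -> (0,-5) [heading=270, draw]
FD 8: (0,-5) -> (0,-13) [heading=270, draw]
FD 9: (0,-13) -> (0,-22) [heading=270, draw]
LT 180: heading 270 -> 90
Final: pos=(0,-22), heading=90, 3 segment(s) drawn
Waypoints (4 total):
(0, 0)
(0, -5)
(0, -13)
(0, -22)

Answer: (0, 0)
(0, -5)
(0, -13)
(0, -22)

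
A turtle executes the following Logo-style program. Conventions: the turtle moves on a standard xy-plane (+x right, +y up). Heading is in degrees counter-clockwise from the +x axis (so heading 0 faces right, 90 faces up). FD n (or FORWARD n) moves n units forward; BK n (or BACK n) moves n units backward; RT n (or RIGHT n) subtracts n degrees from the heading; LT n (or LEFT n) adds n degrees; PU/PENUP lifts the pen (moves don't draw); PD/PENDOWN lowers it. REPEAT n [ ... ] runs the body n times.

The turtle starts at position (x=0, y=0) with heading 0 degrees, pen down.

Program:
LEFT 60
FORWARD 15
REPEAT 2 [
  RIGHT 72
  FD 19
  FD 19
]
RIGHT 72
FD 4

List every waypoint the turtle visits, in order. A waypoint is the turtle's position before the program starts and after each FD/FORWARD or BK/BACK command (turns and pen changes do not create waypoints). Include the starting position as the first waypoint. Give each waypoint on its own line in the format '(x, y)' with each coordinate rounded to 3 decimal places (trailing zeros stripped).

Executing turtle program step by step:
Start: pos=(0,0), heading=0, pen down
LT 60: heading 0 -> 60
FD 15: (0,0) -> (7.5,12.99) [heading=60, draw]
REPEAT 2 [
  -- iteration 1/2 --
  RT 72: heading 60 -> 348
  FD 19: (7.5,12.99) -> (26.085,9.04) [heading=348, draw]
  FD 19: (26.085,9.04) -> (44.67,5.09) [heading=348, draw]
  -- iteration 2/2 --
  RT 72: heading 348 -> 276
  FD 19: (44.67,5.09) -> (46.656,-13.806) [heading=276, draw]
  FD 19: (46.656,-13.806) -> (48.642,-32.702) [heading=276, draw]
]
RT 72: heading 276 -> 204
FD 4: (48.642,-32.702) -> (44.988,-34.329) [heading=204, draw]
Final: pos=(44.988,-34.329), heading=204, 6 segment(s) drawn
Waypoints (7 total):
(0, 0)
(7.5, 12.99)
(26.085, 9.04)
(44.67, 5.09)
(46.656, -13.806)
(48.642, -32.702)
(44.988, -34.329)

Answer: (0, 0)
(7.5, 12.99)
(26.085, 9.04)
(44.67, 5.09)
(46.656, -13.806)
(48.642, -32.702)
(44.988, -34.329)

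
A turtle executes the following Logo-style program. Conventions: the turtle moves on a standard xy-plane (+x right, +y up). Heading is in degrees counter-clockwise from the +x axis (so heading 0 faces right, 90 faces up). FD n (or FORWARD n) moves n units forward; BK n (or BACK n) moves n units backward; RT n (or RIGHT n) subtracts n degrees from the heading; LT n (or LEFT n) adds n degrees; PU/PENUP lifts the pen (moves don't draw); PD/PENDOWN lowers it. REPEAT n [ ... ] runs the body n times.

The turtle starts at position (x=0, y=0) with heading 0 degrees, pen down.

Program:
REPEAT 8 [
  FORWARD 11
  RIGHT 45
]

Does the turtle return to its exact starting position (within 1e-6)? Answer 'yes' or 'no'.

Answer: yes

Derivation:
Executing turtle program step by step:
Start: pos=(0,0), heading=0, pen down
REPEAT 8 [
  -- iteration 1/8 --
  FD 11: (0,0) -> (11,0) [heading=0, draw]
  RT 45: heading 0 -> 315
  -- iteration 2/8 --
  FD 11: (11,0) -> (18.778,-7.778) [heading=315, draw]
  RT 45: heading 315 -> 270
  -- iteration 3/8 --
  FD 11: (18.778,-7.778) -> (18.778,-18.778) [heading=270, draw]
  RT 45: heading 270 -> 225
  -- iteration 4/8 --
  FD 11: (18.778,-18.778) -> (11,-26.556) [heading=225, draw]
  RT 45: heading 225 -> 180
  -- iteration 5/8 --
  FD 11: (11,-26.556) -> (0,-26.556) [heading=180, draw]
  RT 45: heading 180 -> 135
  -- iteration 6/8 --
  FD 11: (0,-26.556) -> (-7.778,-18.778) [heading=135, draw]
  RT 45: heading 135 -> 90
  -- iteration 7/8 --
  FD 11: (-7.778,-18.778) -> (-7.778,-7.778) [heading=90, draw]
  RT 45: heading 90 -> 45
  -- iteration 8/8 --
  FD 11: (-7.778,-7.778) -> (0,0) [heading=45, draw]
  RT 45: heading 45 -> 0
]
Final: pos=(0,0), heading=0, 8 segment(s) drawn

Start position: (0, 0)
Final position: (0, 0)
Distance = 0; < 1e-6 -> CLOSED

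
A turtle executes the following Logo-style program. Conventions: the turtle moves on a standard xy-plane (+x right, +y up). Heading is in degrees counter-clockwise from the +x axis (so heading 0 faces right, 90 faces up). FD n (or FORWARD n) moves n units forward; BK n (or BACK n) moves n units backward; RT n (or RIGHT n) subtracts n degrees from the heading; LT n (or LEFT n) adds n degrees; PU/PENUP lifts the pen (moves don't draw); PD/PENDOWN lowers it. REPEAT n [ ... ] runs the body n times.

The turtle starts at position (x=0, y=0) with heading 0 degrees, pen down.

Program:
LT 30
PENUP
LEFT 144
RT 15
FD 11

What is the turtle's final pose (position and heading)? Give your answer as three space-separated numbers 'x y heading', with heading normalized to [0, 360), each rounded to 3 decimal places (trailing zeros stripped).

Executing turtle program step by step:
Start: pos=(0,0), heading=0, pen down
LT 30: heading 0 -> 30
PU: pen up
LT 144: heading 30 -> 174
RT 15: heading 174 -> 159
FD 11: (0,0) -> (-10.269,3.942) [heading=159, move]
Final: pos=(-10.269,3.942), heading=159, 0 segment(s) drawn

Answer: -10.269 3.942 159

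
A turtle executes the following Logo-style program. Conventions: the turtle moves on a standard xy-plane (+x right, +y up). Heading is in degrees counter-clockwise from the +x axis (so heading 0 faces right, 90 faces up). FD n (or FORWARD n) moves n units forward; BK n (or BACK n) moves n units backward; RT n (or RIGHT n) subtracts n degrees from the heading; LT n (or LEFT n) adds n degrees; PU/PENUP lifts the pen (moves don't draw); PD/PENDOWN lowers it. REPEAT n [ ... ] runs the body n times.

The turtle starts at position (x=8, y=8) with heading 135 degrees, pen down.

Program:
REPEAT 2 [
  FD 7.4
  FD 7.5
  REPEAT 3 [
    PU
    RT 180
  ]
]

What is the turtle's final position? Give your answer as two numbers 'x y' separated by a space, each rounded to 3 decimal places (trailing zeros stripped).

Answer: 8 8

Derivation:
Executing turtle program step by step:
Start: pos=(8,8), heading=135, pen down
REPEAT 2 [
  -- iteration 1/2 --
  FD 7.4: (8,8) -> (2.767,13.233) [heading=135, draw]
  FD 7.5: (2.767,13.233) -> (-2.536,18.536) [heading=135, draw]
  REPEAT 3 [
    -- iteration 1/3 --
    PU: pen up
    RT 180: heading 135 -> 315
    -- iteration 2/3 --
    PU: pen up
    RT 180: heading 315 -> 135
    -- iteration 3/3 --
    PU: pen up
    RT 180: heading 135 -> 315
  ]
  -- iteration 2/2 --
  FD 7.4: (-2.536,18.536) -> (2.697,13.303) [heading=315, move]
  FD 7.5: (2.697,13.303) -> (8,8) [heading=315, move]
  REPEAT 3 [
    -- iteration 1/3 --
    PU: pen up
    RT 180: heading 315 -> 135
    -- iteration 2/3 --
    PU: pen up
    RT 180: heading 135 -> 315
    -- iteration 3/3 --
    PU: pen up
    RT 180: heading 315 -> 135
  ]
]
Final: pos=(8,8), heading=135, 2 segment(s) drawn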